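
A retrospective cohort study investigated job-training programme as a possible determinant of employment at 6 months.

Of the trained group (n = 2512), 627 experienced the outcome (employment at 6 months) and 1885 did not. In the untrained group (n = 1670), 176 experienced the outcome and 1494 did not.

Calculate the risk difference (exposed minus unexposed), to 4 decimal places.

0.1442

From the description: a = 627, b = 1885, c = 176, d = 1494.
Risk in exposed = 627/2512 = 0.249602; risk in unexposed = 176/1670 = 0.105389.
Risk difference = 0.249602 − 0.105389 = 0.144213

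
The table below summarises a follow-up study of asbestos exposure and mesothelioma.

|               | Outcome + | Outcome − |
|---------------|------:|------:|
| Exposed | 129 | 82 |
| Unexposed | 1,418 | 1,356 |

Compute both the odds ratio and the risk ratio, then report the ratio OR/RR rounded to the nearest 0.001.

Cells: a = 129, b = 82, c = 1418, d = 1356.
OR = (129·1356)/(82·1418) = 174924/116276 = 1.50439
Risk in exposed = 129/211 = 0.61137; risk in unexposed = 1418/2774 = 0.51118; RR = 1.19602
OR/RR = 1.50439 / 1.19602 = 1.25783
The outcome is not rare, so the OR lies further from 1 than the RR.

1.258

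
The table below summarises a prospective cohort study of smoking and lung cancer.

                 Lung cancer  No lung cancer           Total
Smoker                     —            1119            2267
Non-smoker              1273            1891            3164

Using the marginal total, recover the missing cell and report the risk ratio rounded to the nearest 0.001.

1.259

The missing cell is in the exposed row: 2267 − 1119 = 1148.
So a = 1148, b = 1119, c = 1273, d = 1891.
RR = [a/(a+b)] / [c/(c+d)] = (1148/2267) / (1273/3164) = 0.50640/0.40234 = 1.25863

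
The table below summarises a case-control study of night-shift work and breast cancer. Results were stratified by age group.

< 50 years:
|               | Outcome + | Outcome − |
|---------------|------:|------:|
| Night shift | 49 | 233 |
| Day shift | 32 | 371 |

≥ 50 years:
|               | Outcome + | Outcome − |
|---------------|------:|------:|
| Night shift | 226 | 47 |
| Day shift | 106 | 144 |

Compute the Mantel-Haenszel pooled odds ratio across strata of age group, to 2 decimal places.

4.35

OR_MH = Σ(aᵢdᵢ/nᵢ) / Σ(bᵢcᵢ/nᵢ), where nᵢ is the stratum total.
Stratum 1 (< 50 years): n = 685; a·d/n = 49·371/685 = 26.5387; b·c/n = 233·32/685 = 10.8847
Stratum 2 (≥ 50 years): n = 523; a·d/n = 226·144/523 = 62.2256; b·c/n = 47·106/523 = 9.5258
OR_MH = (26.5387 + 62.2256) / (10.8847 + 9.5258) = 88.7643 / 20.4105 = 4.34896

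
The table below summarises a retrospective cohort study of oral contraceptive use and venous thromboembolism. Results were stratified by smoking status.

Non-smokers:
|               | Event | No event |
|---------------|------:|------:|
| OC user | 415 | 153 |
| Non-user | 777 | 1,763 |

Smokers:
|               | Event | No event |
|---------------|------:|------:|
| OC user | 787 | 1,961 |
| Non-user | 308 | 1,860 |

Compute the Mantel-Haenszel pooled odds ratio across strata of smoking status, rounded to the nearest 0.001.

OR_MH = Σ(aᵢdᵢ/nᵢ) / Σ(bᵢcᵢ/nᵢ), where nᵢ is the stratum total.
Stratum 1 (Non-smokers): n = 3108; a·d/n = 415·1763/3108 = 235.4070; b·c/n = 153·777/3108 = 38.2500
Stratum 2 (Smokers): n = 4916; a·d/n = 787·1860/4916 = 297.7665; b·c/n = 1961·308/4916 = 122.8617
OR_MH = (235.4070 + 297.7665) / (38.2500 + 122.8617) = 533.1735 / 161.1117 = 3.30934

3.309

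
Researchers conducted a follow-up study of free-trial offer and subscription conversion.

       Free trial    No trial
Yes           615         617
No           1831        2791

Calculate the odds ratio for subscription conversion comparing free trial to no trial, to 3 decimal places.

1.519

Reading the table with exposure as columns: a = 615 (Free trial, case), b = 1831 (Free trial, non-case), c = 617 (No trial, case), d = 2791.
OR = (a·d)/(b·c) = (615 × 2791) / (1831 × 617) = 1716465 / 1129727 = 1.51936
The odds of subscription conversion are about 1.52 times as high in the free trial group.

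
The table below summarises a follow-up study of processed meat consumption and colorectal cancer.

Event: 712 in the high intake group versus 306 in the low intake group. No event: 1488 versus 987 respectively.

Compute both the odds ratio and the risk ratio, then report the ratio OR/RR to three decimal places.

From the description: a = 712, b = 1488, c = 306, d = 987.
OR = (712·987)/(1488·306) = 702744/455328 = 1.54338
Risk in exposed = 712/2200 = 0.32364; risk in unexposed = 306/1293 = 0.23666; RR = 1.36752
OR/RR = 1.54338 / 1.36752 = 1.12860
The outcome is not rare, so the OR lies further from 1 than the RR.

1.129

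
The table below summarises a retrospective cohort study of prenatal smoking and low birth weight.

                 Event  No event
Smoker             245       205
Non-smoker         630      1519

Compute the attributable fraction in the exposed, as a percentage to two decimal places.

Cells: a = 245, b = 205, c = 630, d = 1519.
Risk in exposed = 245/450 = 0.54444; risk in unexposed = 630/2149 = 0.29316.
RR = 0.54444/0.29316 = 1.85716
AR% = (RR − 1)/RR × 100 = (1.85716 − 1)/1.85716 × 100 = 46.1544%

46.15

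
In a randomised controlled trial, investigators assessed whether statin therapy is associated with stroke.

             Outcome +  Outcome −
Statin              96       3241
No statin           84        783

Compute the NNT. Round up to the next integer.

15

Risk in treated group = 96/3337 = 0.02877; risk in control = 84/867 = 0.09689.
Absolute risk reduction = 0.09689 − 0.02877 = 0.06812
NNT = 1 / ARR = 1 / 0.06812 = 14.681 → round up → 15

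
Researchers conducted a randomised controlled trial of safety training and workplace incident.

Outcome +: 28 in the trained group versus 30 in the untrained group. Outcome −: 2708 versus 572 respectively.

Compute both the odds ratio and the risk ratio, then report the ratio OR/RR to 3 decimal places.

0.960

From the description: a = 28, b = 2708, c = 30, d = 572.
OR = (28·572)/(2708·30) = 16016/81240 = 0.19714
Risk in exposed = 28/2736 = 0.01023; risk in unexposed = 30/602 = 0.04983; RR = 0.20536
OR/RR = 0.19714 / 0.20536 = 0.95999
The outcome is rare in both groups, so OR ≈ RR (ratio near 1).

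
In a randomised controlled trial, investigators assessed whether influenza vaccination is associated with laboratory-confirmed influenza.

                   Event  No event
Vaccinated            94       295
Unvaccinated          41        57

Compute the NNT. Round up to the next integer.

Risk in treated group = 94/389 = 0.24165; risk in control = 41/98 = 0.41837.
Absolute risk reduction = 0.41837 − 0.24165 = 0.17672
NNT = 1 / ARR = 1 / 0.17672 = 5.659 → round up → 6

6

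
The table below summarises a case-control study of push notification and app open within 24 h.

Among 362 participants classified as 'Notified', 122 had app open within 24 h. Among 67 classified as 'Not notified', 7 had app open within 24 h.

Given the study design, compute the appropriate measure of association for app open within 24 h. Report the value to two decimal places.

4.36

From the description: a = 122, b = 240, c = 7, d = 60.
This is a case-control study: participants were sampled on outcome status, so risks in the source population cannot be estimated directly — relative risk is not valid here. The odds ratio is the appropriate measure.
OR = (a·d)/(b·c) = (122 × 60) / (240 × 7) = 7320 / 1680 = 4.35714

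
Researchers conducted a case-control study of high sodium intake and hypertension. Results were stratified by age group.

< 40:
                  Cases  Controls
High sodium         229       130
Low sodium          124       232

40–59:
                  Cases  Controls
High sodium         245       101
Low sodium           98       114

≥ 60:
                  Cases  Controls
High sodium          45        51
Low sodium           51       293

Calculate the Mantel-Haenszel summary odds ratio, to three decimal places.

OR_MH = Σ(aᵢdᵢ/nᵢ) / Σ(bᵢcᵢ/nᵢ), where nᵢ is the stratum total.
Stratum 1 (< 40): n = 715; a·d/n = 229·232/715 = 74.3049; b·c/n = 130·124/715 = 22.5455
Stratum 2 (40–59): n = 558; a·d/n = 245·114/558 = 50.0538; b·c/n = 101·98/558 = 17.7384
Stratum 3 (≥ 60): n = 440; a·d/n = 45·293/440 = 29.9659; b·c/n = 51·51/440 = 5.9114
OR_MH = (74.3049 + 50.0538 + 29.9659) / (22.5455 + 17.7384 + 5.9114) = 154.3246 / 46.1952 = 3.34071

3.341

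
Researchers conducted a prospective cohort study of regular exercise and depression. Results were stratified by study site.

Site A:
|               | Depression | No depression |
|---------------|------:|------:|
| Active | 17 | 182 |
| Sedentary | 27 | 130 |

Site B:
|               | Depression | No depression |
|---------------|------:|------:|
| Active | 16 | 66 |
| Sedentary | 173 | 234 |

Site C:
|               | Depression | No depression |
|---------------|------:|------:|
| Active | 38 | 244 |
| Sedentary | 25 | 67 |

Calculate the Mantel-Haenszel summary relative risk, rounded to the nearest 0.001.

0.479

RR_MH = Σ(aᵢ·n₀ᵢ/nᵢ) / Σ(cᵢ·n₁ᵢ/nᵢ), with n₁ᵢ = aᵢ+bᵢ (exposed), n₀ᵢ = cᵢ+dᵢ (unexposed), nᵢ = n₁ᵢ+n₀ᵢ.
Stratum 1 (Site A): n₁ = 199, n₀ = 157, n = 356; a·n₀/n = 17·157/356 = 7.4972; c·n₁/n = 27·199/356 = 15.0927
Stratum 2 (Site B): n₁ = 82, n₀ = 407, n = 489; a·n₀/n = 16·407/489 = 13.3170; c·n₁/n = 173·82/489 = 29.0102
Stratum 3 (Site C): n₁ = 282, n₀ = 92, n = 374; a·n₀/n = 38·92/374 = 9.3476; c·n₁/n = 25·282/374 = 18.8503
RR_MH = (7.4972 + 13.3170 + 9.3476) / (15.0927 + 29.0102 + 18.8503) = 30.1618 / 62.9532 = 0.47911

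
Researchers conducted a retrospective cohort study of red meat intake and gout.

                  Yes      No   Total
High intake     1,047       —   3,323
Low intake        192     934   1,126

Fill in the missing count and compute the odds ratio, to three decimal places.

The missing cell is in the exposed row: 3323 − 1047 = 2276.
So a = 1047, b = 2276, c = 192, d = 934.
OR = (a·d)/(b·c) = (1047 × 934) / (2276 × 192) = 977898 / 436992 = 2.23779

2.238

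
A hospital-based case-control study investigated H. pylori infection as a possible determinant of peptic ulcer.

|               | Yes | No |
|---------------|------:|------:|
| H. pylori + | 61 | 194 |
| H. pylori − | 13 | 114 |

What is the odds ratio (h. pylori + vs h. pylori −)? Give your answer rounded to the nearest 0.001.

Cells: a = 61, b = 194, c = 13, d = 114.
OR = (a·d)/(b·c) = (61 × 114) / (194 × 13) = 6954 / 2522 = 2.75734
The odds of peptic ulcer are about 2.76 times as high in the h. pylori + group.

2.757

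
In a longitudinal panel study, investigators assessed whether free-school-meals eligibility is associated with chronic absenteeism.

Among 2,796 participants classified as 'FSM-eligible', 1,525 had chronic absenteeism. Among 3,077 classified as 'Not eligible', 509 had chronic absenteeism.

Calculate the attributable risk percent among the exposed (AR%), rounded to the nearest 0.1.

From the description: a = 1525, b = 1271, c = 509, d = 2568.
Risk in exposed = 1525/2796 = 0.54542; risk in unexposed = 509/3077 = 0.16542.
RR = 0.54542/0.16542 = 3.29718
AR% = (RR − 1)/RR × 100 = (3.29718 − 1)/3.29718 × 100 = 69.6710%

69.7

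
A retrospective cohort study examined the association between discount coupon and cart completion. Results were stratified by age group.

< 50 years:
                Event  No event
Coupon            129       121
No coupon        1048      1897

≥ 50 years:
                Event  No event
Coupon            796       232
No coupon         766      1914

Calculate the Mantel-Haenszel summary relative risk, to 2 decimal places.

RR_MH = Σ(aᵢ·n₀ᵢ/nᵢ) / Σ(cᵢ·n₁ᵢ/nᵢ), with n₁ᵢ = aᵢ+bᵢ (exposed), n₀ᵢ = cᵢ+dᵢ (unexposed), nᵢ = n₁ᵢ+n₀ᵢ.
Stratum 1 (< 50 years): n₁ = 250, n₀ = 2945, n = 3195; a·n₀/n = 129·2945/3195 = 118.9061; c·n₁/n = 1048·250/3195 = 82.0031
Stratum 2 (≥ 50 years): n₁ = 1028, n₀ = 2680, n = 3708; a·n₀/n = 796·2680/3708 = 575.3182; c·n₁/n = 766·1028/3708 = 212.3646
RR_MH = (118.9061 + 575.3182) / (82.0031 + 212.3646) = 694.2243 / 294.3677 = 2.35836

2.36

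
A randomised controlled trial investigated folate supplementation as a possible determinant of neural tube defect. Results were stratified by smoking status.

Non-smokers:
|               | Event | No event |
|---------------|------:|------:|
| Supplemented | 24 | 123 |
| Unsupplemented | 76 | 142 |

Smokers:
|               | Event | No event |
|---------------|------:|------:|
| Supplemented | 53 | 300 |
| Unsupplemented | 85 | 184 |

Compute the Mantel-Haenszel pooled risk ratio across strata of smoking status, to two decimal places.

RR_MH = Σ(aᵢ·n₀ᵢ/nᵢ) / Σ(cᵢ·n₁ᵢ/nᵢ), with n₁ᵢ = aᵢ+bᵢ (exposed), n₀ᵢ = cᵢ+dᵢ (unexposed), nᵢ = n₁ᵢ+n₀ᵢ.
Stratum 1 (Non-smokers): n₁ = 147, n₀ = 218, n = 365; a·n₀/n = 24·218/365 = 14.3342; c·n₁/n = 76·147/365 = 30.6082
Stratum 2 (Smokers): n₁ = 353, n₀ = 269, n = 622; a·n₀/n = 53·269/622 = 22.9212; c·n₁/n = 85·353/622 = 48.2395
RR_MH = (14.3342 + 22.9212) / (30.6082 + 48.2395) = 37.2555 / 78.8478 = 0.47250

0.47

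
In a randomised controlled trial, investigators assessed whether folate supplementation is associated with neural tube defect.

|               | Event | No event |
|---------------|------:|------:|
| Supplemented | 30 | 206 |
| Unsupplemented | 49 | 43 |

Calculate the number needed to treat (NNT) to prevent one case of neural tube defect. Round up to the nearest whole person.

Risk in treated group = 30/236 = 0.12712; risk in control = 49/92 = 0.53261.
Absolute risk reduction = 0.53261 − 0.12712 = 0.40549
NNT = 1 / ARR = 1 / 0.40549 = 2.466 → round up → 3

3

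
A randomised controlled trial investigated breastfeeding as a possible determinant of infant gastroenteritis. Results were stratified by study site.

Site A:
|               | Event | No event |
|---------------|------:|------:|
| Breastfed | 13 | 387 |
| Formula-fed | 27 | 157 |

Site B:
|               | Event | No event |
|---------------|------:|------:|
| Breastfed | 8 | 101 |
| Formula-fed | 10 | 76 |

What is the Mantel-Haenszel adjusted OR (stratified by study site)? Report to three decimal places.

0.287

OR_MH = Σ(aᵢdᵢ/nᵢ) / Σ(bᵢcᵢ/nᵢ), where nᵢ is the stratum total.
Stratum 1 (Site A): n = 584; a·d/n = 13·157/584 = 3.4949; b·c/n = 387·27/584 = 17.8921
Stratum 2 (Site B): n = 195; a·d/n = 8·76/195 = 3.1179; b·c/n = 101·10/195 = 5.1795
OR_MH = (3.4949 + 3.1179) / (17.8921 + 5.1795) = 6.6128 / 23.0716 = 0.28662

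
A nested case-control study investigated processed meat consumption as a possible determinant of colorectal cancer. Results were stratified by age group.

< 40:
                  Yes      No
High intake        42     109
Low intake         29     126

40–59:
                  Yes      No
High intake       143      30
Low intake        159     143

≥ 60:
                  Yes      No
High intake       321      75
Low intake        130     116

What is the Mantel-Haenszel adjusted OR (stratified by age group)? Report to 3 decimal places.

OR_MH = Σ(aᵢdᵢ/nᵢ) / Σ(bᵢcᵢ/nᵢ), where nᵢ is the stratum total.
Stratum 1 (< 40): n = 306; a·d/n = 42·126/306 = 17.2941; b·c/n = 109·29/306 = 10.3301
Stratum 2 (40–59): n = 475; a·d/n = 143·143/475 = 43.0505; b·c/n = 30·159/475 = 10.0421
Stratum 3 (≥ 60): n = 642; a·d/n = 321·116/642 = 58.0000; b·c/n = 75·130/642 = 15.1869
OR_MH = (17.2941 + 43.0505 + 58.0000) / (10.3301 + 10.0421 + 15.1869) = 118.3446 / 35.5591 = 3.32811

3.328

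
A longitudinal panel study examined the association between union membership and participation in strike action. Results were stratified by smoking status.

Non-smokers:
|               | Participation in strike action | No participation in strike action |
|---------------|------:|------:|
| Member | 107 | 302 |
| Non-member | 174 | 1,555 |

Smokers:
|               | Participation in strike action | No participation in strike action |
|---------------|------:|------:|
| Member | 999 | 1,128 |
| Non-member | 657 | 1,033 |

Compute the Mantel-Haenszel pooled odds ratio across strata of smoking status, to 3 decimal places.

OR_MH = Σ(aᵢdᵢ/nᵢ) / Σ(bᵢcᵢ/nᵢ), where nᵢ is the stratum total.
Stratum 1 (Non-smokers): n = 2138; a·d/n = 107·1555/2138 = 77.8227; b·c/n = 302·174/2138 = 24.5781
Stratum 2 (Smokers): n = 3817; a·d/n = 999·1033/3817 = 270.3608; b·c/n = 1128·657/3817 = 194.1567
OR_MH = (77.8227 + 270.3608) / (24.5781 + 194.1567) = 348.1835 / 218.7348 = 1.59181

1.592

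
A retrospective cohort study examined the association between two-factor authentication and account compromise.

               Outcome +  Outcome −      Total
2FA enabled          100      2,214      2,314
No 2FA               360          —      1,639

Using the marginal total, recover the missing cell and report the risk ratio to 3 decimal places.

0.197

The missing cell is in the unexposed row: 1639 − 360 = 1279.
So a = 100, b = 2214, c = 360, d = 1279.
RR = [a/(a+b)] / [c/(c+d)] = (100/2314) / (360/1639) = 0.04322/0.21965 = 0.19675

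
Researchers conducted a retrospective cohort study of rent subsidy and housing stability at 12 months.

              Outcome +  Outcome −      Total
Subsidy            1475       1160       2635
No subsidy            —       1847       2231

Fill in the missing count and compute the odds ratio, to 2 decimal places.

6.12

The missing cell is in the unexposed row: 2231 − 1847 = 384.
So a = 1475, b = 1160, c = 384, d = 1847.
OR = (a·d)/(b·c) = (1475 × 1847) / (1160 × 384) = 2724325 / 445440 = 6.11603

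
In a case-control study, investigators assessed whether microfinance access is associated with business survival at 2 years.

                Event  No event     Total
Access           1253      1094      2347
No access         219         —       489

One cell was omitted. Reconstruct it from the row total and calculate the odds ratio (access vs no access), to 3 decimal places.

1.412

The missing cell is in the unexposed row: 489 − 219 = 270.
So a = 1253, b = 1094, c = 219, d = 270.
OR = (a·d)/(b·c) = (1253 × 270) / (1094 × 219) = 338310 / 239586 = 1.41206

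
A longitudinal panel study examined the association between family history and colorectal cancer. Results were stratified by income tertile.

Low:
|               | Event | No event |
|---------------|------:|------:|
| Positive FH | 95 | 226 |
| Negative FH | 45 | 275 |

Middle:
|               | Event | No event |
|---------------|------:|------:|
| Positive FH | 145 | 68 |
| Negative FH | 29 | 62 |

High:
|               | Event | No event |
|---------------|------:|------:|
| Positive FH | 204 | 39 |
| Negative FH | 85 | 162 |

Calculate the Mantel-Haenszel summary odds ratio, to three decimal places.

4.732

OR_MH = Σ(aᵢdᵢ/nᵢ) / Σ(bᵢcᵢ/nᵢ), where nᵢ is the stratum total.
Stratum 1 (Low): n = 641; a·d/n = 95·275/641 = 40.7566; b·c/n = 226·45/641 = 15.8658
Stratum 2 (Middle): n = 304; a·d/n = 145·62/304 = 29.5724; b·c/n = 68·29/304 = 6.4868
Stratum 3 (High): n = 490; a·d/n = 204·162/490 = 67.4449; b·c/n = 39·85/490 = 6.7653
OR_MH = (40.7566 + 29.5724 + 67.4449) / (15.8658 + 6.4868 + 6.7653) = 137.7739 / 29.1180 = 4.73157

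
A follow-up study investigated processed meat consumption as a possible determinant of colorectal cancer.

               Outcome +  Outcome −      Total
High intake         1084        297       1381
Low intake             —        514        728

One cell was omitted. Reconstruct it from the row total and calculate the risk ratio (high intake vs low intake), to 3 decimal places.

2.670

The missing cell is in the unexposed row: 728 − 514 = 214.
So a = 1084, b = 297, c = 214, d = 514.
RR = [a/(a+b)] / [c/(c+d)] = (1084/1381) / (214/728) = 0.78494/0.29396 = 2.67026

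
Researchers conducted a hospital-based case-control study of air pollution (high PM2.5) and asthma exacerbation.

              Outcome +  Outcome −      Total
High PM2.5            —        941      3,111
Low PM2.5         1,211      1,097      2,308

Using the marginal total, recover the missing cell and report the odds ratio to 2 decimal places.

2.09

The missing cell is in the exposed row: 3111 − 941 = 2170.
So a = 2170, b = 941, c = 1211, d = 1097.
OR = (a·d)/(b·c) = (2170 × 1097) / (941 × 1211) = 2380490 / 1139551 = 2.08897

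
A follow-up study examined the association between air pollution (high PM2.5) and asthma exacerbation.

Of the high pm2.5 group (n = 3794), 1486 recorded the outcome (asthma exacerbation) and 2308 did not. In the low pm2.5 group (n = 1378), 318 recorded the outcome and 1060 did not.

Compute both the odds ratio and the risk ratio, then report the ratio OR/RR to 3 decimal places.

1.264

From the description: a = 1486, b = 2308, c = 318, d = 1060.
OR = (1486·1060)/(2308·318) = 1575160/733944 = 2.14616
Risk in exposed = 1486/3794 = 0.39167; risk in unexposed = 318/1378 = 0.23077; RR = 1.69724
OR/RR = 2.14616 / 1.69724 = 1.26450
The outcome is not rare, so the OR lies further from 1 than the RR.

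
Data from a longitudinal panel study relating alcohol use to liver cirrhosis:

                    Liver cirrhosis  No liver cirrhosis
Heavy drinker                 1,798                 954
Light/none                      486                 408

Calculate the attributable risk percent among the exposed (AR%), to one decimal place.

Cells: a = 1798, b = 954, c = 486, d = 408.
Risk in exposed = 1798/2752 = 0.65334; risk in unexposed = 486/894 = 0.54362.
RR = 0.65334/0.54362 = 1.20183
AR% = (RR − 1)/RR × 100 = (1.20183 − 1)/1.20183 × 100 = 16.7935%

16.8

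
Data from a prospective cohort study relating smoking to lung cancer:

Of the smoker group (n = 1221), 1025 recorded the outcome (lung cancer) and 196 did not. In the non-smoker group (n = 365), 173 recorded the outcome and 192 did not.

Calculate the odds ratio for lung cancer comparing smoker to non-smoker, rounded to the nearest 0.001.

5.804

From the description: a = 1025, b = 196, c = 173, d = 192.
OR = (a·d)/(b·c) = (1025 × 192) / (196 × 173) = 196800 / 33908 = 5.80394
The odds of lung cancer are about 5.80 times as high in the smoker group.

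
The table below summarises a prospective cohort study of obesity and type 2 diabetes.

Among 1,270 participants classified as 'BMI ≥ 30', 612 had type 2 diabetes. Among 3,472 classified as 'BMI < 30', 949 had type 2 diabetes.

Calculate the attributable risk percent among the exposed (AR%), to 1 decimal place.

43.3

From the description: a = 612, b = 658, c = 949, d = 2523.
Risk in exposed = 612/1270 = 0.48189; risk in unexposed = 949/3472 = 0.27333.
RR = 0.48189/0.27333 = 1.76304
AR% = (RR − 1)/RR × 100 = (1.76304 − 1)/1.76304 × 100 = 43.2797%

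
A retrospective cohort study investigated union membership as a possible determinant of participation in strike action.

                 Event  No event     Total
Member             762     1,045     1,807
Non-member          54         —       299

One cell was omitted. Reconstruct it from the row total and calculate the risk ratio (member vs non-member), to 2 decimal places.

2.33

The missing cell is in the unexposed row: 299 − 54 = 245.
So a = 762, b = 1045, c = 54, d = 245.
RR = [a/(a+b)] / [c/(c+d)] = (762/1807) / (54/299) = 0.42169/0.18060 = 2.33493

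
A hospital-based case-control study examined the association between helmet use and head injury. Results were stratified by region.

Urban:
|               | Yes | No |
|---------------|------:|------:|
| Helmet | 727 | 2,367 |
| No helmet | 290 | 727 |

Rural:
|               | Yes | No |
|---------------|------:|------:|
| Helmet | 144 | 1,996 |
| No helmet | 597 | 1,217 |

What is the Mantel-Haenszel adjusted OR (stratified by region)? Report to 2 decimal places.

OR_MH = Σ(aᵢdᵢ/nᵢ) / Σ(bᵢcᵢ/nᵢ), where nᵢ is the stratum total.
Stratum 1 (Urban): n = 4111; a·d/n = 727·727/4111 = 128.5646; b·c/n = 2367·290/4111 = 166.9740
Stratum 2 (Rural): n = 3954; a·d/n = 144·1217/3954 = 44.3217; b·c/n = 1996·597/3954 = 301.3687
OR_MH = (128.5646 + 44.3217) / (166.9740 + 301.3687) = 172.8863 / 468.3427 = 0.36914

0.37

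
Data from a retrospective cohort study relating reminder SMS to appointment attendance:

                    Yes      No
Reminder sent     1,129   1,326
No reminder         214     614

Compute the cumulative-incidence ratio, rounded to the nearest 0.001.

Cells: a = 1129, b = 1326, c = 214, d = 614.
Risk in exposed = 1129/2455 = 0.45988; risk in unexposed = 214/828 = 0.25845.
RR = 0.45988 / 0.25845 = 1.77934
The risk among the exposed is 1.78 times that among the unexposed.

1.779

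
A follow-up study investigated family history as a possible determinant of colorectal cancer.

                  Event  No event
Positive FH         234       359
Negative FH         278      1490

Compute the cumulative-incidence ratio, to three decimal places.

2.510

Cells: a = 234, b = 359, c = 278, d = 1490.
Risk in exposed = 234/593 = 0.39460; risk in unexposed = 278/1768 = 0.15724.
RR = 0.39460 / 0.15724 = 2.50957
The risk among the exposed is 2.51 times that among the unexposed.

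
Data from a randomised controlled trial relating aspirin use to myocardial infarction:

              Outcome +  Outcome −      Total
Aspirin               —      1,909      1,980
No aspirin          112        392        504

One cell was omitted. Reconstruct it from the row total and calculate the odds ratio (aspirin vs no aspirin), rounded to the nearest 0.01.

0.13

The missing cell is in the exposed row: 1980 − 1909 = 71.
So a = 71, b = 1909, c = 112, d = 392.
OR = (a·d)/(b·c) = (71 × 392) / (1909 × 112) = 27832 / 213808 = 0.13017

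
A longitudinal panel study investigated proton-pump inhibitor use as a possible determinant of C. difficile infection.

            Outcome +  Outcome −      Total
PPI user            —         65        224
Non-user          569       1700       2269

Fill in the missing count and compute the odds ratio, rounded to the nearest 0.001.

The missing cell is in the exposed row: 224 − 65 = 159.
So a = 159, b = 65, c = 569, d = 1700.
OR = (a·d)/(b·c) = (159 × 1700) / (65 × 569) = 270300 / 36985 = 7.30837

7.308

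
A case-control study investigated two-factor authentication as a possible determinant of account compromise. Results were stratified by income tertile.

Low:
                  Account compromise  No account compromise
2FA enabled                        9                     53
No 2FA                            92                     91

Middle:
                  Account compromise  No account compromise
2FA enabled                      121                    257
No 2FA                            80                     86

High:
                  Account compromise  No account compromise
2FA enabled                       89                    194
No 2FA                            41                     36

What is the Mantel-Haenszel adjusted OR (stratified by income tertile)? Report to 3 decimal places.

OR_MH = Σ(aᵢdᵢ/nᵢ) / Σ(bᵢcᵢ/nᵢ), where nᵢ is the stratum total.
Stratum 1 (Low): n = 245; a·d/n = 9·91/245 = 3.3429; b·c/n = 53·92/245 = 19.9020
Stratum 2 (Middle): n = 544; a·d/n = 121·86/544 = 19.1287; b·c/n = 257·80/544 = 37.7941
Stratum 3 (High): n = 360; a·d/n = 89·36/360 = 8.9000; b·c/n = 194·41/360 = 22.0944
OR_MH = (3.3429 + 19.1287 + 8.9000) / (19.9020 + 37.7941 + 22.0944) = 31.3715 / 79.7906 = 0.39317

0.393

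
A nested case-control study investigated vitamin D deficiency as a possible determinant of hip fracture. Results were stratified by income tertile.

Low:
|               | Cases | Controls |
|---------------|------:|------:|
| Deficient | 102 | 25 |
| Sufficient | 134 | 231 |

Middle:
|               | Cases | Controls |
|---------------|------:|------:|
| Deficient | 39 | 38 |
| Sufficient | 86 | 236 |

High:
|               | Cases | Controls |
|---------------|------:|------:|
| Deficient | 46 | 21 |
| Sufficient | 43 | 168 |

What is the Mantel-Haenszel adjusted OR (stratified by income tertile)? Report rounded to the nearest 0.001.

5.412

OR_MH = Σ(aᵢdᵢ/nᵢ) / Σ(bᵢcᵢ/nᵢ), where nᵢ is the stratum total.
Stratum 1 (Low): n = 492; a·d/n = 102·231/492 = 47.8902; b·c/n = 25·134/492 = 6.8089
Stratum 2 (Middle): n = 399; a·d/n = 39·236/399 = 23.0677; b·c/n = 38·86/399 = 8.1905
Stratum 3 (High): n = 278; a·d/n = 46·168/278 = 27.7986; b·c/n = 21·43/278 = 3.2482
OR_MH = (47.8902 + 23.0677 + 27.7986) / (6.8089 + 8.1905 + 3.2482) = 98.7565 / 18.2476 = 5.41202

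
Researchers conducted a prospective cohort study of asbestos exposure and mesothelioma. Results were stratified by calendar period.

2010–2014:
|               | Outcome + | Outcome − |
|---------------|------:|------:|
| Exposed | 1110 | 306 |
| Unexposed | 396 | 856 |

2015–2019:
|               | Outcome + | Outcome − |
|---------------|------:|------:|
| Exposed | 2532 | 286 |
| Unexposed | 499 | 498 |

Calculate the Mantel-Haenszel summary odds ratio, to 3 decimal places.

8.290

OR_MH = Σ(aᵢdᵢ/nᵢ) / Σ(bᵢcᵢ/nᵢ), where nᵢ is the stratum total.
Stratum 1 (2010–2014): n = 2668; a·d/n = 1110·856/2668 = 356.1319; b·c/n = 306·396/2668 = 45.4183
Stratum 2 (2015–2019): n = 3815; a·d/n = 2532·498/3815 = 330.5206; b·c/n = 286·499/3815 = 37.4087
OR_MH = (356.1319 + 330.5206) / (45.4183 + 37.4087) = 686.6525 / 82.8269 = 8.29021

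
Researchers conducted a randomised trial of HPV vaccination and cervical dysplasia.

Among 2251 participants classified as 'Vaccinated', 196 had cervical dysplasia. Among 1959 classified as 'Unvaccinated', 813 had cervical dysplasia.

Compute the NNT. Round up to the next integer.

4

Risk in treated group = 196/2251 = 0.08707; risk in control = 813/1959 = 0.41501.
Absolute risk reduction = 0.41501 − 0.08707 = 0.32794
NNT = 1 / ARR = 1 / 0.32794 = 3.049 → round up → 4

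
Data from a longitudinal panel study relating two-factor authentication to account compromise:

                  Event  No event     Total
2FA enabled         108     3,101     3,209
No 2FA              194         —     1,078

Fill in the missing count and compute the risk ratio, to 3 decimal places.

The missing cell is in the unexposed row: 1078 − 194 = 884.
So a = 108, b = 3101, c = 194, d = 884.
RR = [a/(a+b)] / [c/(c+d)] = (108/3209) / (194/1078) = 0.03366/0.17996 = 0.18701

0.187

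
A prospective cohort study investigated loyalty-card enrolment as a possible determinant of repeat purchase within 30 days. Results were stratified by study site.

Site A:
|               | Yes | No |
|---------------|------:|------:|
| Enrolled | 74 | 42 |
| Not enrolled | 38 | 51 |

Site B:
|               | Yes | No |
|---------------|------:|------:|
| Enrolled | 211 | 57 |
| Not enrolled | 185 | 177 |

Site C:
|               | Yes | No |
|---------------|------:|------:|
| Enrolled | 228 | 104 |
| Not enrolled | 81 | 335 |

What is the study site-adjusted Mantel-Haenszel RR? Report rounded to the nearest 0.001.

2.058

RR_MH = Σ(aᵢ·n₀ᵢ/nᵢ) / Σ(cᵢ·n₁ᵢ/nᵢ), with n₁ᵢ = aᵢ+bᵢ (exposed), n₀ᵢ = cᵢ+dᵢ (unexposed), nᵢ = n₁ᵢ+n₀ᵢ.
Stratum 1 (Site A): n₁ = 116, n₀ = 89, n = 205; a·n₀/n = 74·89/205 = 32.1268; c·n₁/n = 38·116/205 = 21.5024
Stratum 2 (Site B): n₁ = 268, n₀ = 362, n = 630; a·n₀/n = 211·362/630 = 121.2413; c·n₁/n = 185·268/630 = 78.6984
Stratum 3 (Site C): n₁ = 332, n₀ = 416, n = 748; a·n₀/n = 228·416/748 = 126.8021; c·n₁/n = 81·332/748 = 35.9519
RR_MH = (32.1268 + 121.2413 + 126.8021) / (21.5024 + 78.6984 + 35.9519) = 280.1702 / 136.1527 = 2.05776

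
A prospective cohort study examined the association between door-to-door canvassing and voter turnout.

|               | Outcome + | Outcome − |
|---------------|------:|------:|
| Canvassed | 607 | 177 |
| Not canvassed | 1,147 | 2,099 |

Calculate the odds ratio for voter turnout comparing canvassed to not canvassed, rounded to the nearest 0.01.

Cells: a = 607, b = 177, c = 1147, d = 2099.
OR = (a·d)/(b·c) = (607 × 2099) / (177 × 1147) = 1274093 / 203019 = 6.27573
The odds of voter turnout are about 6.28 times as high in the canvassed group.

6.28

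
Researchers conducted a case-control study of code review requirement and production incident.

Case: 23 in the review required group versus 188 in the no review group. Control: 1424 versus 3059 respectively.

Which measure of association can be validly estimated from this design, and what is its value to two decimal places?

0.26

From the description: a = 23, b = 1424, c = 188, d = 3059.
This is a case-control study: participants were sampled on outcome status, so risks in the source population cannot be estimated directly — relative risk is not valid here. The odds ratio is the appropriate measure.
OR = (a·d)/(b·c) = (23 × 3059) / (1424 × 188) = 70357 / 267712 = 0.26281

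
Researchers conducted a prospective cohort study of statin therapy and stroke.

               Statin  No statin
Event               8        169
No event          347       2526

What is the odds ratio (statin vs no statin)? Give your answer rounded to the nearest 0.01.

0.34

Reading the table with exposure as columns: a = 8 (Statin, case), b = 347 (Statin, non-case), c = 169 (No statin, case), d = 2526.
OR = (a·d)/(b·c) = (8 × 2526) / (347 × 169) = 20208 / 58643 = 0.34459
Exposure is associated with lower odds of stroke (OR = 0.34 < 1).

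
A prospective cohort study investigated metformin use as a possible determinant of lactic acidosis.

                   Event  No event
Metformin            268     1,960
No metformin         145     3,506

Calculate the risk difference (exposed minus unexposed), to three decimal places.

0.081

Cells: a = 268, b = 1960, c = 145, d = 3506.
Risk in exposed = 268/2228 = 0.120287; risk in unexposed = 145/3651 = 0.039715.
Risk difference = 0.120287 − 0.039715 = 0.080572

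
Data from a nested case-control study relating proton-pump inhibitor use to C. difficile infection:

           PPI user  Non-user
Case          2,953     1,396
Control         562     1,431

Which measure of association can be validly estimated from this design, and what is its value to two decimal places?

Reading the table with exposure as columns: a = 2953 (PPI user, case), b = 562 (PPI user, non-case), c = 1396 (Non-user, case), d = 1431.
This is a nested case-control study: participants were sampled on outcome status, so risks in the source population cannot be estimated directly — relative risk is not valid here. The odds ratio is the appropriate measure.
OR = (a·d)/(b·c) = (2953 × 1431) / (562 × 1396) = 4225743 / 784552 = 5.38619

5.39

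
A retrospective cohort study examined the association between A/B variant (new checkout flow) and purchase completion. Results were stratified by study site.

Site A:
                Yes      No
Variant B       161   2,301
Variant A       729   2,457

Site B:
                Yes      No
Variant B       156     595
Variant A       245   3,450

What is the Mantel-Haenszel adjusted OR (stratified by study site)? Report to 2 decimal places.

OR_MH = Σ(aᵢdᵢ/nᵢ) / Σ(bᵢcᵢ/nᵢ), where nᵢ is the stratum total.
Stratum 1 (Site A): n = 5648; a·d/n = 161·2457/5648 = 70.0384; b·c/n = 2301·729/5648 = 296.9952
Stratum 2 (Site B): n = 4446; a·d/n = 156·3450/4446 = 121.0526; b·c/n = 595·245/4446 = 32.7879
OR_MH = (70.0384 + 121.0526) / (296.9952 + 32.7879) = 191.0911 / 329.7831 = 0.57944

0.58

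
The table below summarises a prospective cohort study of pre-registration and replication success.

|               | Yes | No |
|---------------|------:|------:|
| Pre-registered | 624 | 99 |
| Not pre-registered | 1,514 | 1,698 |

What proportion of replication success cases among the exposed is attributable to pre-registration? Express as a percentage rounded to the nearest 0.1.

Cells: a = 624, b = 99, c = 1514, d = 1698.
Risk in exposed = 624/723 = 0.86307; risk in unexposed = 1514/3212 = 0.47136.
RR = 0.86307/0.47136 = 1.83103
AR% = (RR − 1)/RR × 100 = (1.83103 − 1)/1.83103 × 100 = 45.3860%

45.4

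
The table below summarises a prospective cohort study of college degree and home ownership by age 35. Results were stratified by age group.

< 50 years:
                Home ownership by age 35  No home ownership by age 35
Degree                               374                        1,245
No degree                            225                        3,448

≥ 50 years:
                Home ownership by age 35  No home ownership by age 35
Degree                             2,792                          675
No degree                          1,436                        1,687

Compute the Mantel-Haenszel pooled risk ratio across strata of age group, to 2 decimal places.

RR_MH = Σ(aᵢ·n₀ᵢ/nᵢ) / Σ(cᵢ·n₁ᵢ/nᵢ), with n₁ᵢ = aᵢ+bᵢ (exposed), n₀ᵢ = cᵢ+dᵢ (unexposed), nᵢ = n₁ᵢ+n₀ᵢ.
Stratum 1 (< 50 years): n₁ = 1619, n₀ = 3673, n = 5292; a·n₀/n = 374·3673/5292 = 259.5809; c·n₁/n = 225·1619/5292 = 68.8350
Stratum 2 (≥ 50 years): n₁ = 3467, n₀ = 3123, n = 6590; a·n₀/n = 2792·3123/6590 = 1323.1284; c·n₁/n = 1436·3467/6590 = 755.4798
RR_MH = (259.5809 + 1323.1284) / (68.8350 + 755.4798) = 1582.7093 / 824.3149 = 1.92003

1.92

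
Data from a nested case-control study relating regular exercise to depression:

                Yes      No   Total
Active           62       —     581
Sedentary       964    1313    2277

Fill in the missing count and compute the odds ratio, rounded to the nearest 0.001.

The missing cell is in the exposed row: 581 − 62 = 519.
So a = 62, b = 519, c = 964, d = 1313.
OR = (a·d)/(b·c) = (62 × 1313) / (519 × 964) = 81406 / 500316 = 0.16271

0.163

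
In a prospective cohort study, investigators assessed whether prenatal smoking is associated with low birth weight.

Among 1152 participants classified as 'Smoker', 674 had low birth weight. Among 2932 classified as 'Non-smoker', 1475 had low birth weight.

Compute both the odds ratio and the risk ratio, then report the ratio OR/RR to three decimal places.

1.198

From the description: a = 674, b = 478, c = 1475, d = 1457.
OR = (674·1457)/(478·1475) = 982018/705050 = 1.39283
Risk in exposed = 674/1152 = 0.58507; risk in unexposed = 1475/2932 = 0.50307; RR = 1.16300
OR/RR = 1.39283 / 1.16300 = 1.19762
The outcome is not rare, so the OR lies further from 1 than the RR.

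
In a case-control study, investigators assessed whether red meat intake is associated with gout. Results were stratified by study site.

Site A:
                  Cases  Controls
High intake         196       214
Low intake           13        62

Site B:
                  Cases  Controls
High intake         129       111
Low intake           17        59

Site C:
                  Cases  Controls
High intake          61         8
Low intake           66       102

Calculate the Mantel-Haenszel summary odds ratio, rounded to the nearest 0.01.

OR_MH = Σ(aᵢdᵢ/nᵢ) / Σ(bᵢcᵢ/nᵢ), where nᵢ is the stratum total.
Stratum 1 (Site A): n = 485; a·d/n = 196·62/485 = 25.0557; b·c/n = 214·13/485 = 5.7361
Stratum 2 (Site B): n = 316; a·d/n = 129·59/316 = 24.0854; b·c/n = 111·17/316 = 5.9715
Stratum 3 (Site C): n = 237; a·d/n = 61·102/237 = 26.2532; b·c/n = 8·66/237 = 2.2278
OR_MH = (25.0557 + 24.0854 + 26.2532) / (5.7361 + 5.9715 + 2.2278) = 75.3943 / 13.9354 = 5.41025

5.41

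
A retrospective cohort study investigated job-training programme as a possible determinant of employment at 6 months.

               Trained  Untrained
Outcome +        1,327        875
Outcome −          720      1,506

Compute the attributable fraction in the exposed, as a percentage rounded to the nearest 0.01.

43.31

Reading the table with exposure as columns: a = 1327 (Trained, case), b = 720 (Trained, non-case), c = 875 (Untrained, case), d = 1506.
Risk in exposed = 1327/2047 = 0.64827; risk in unexposed = 875/2381 = 0.36749.
RR = 0.64827/0.36749 = 1.76402
AR% = (RR − 1)/RR × 100 = (1.76402 − 1)/1.76402 × 100 = 43.3114%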